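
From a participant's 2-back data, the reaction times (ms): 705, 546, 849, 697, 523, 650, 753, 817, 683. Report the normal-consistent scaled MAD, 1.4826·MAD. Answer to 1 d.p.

Sorted: 523, 546, 650, 683, 697, 705, 753, 817, 849 → median = 697
|x − 697| sorted: 0, 8, 14, 47, 56, 120, 151, 152, 174 → MAD = 56
Robust SD ≈ 1.4826 × 56 = 83.026

83.0 ms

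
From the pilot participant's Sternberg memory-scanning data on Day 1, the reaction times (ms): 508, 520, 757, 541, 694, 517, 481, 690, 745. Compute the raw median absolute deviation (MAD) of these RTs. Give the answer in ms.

Sorted: 481, 508, 517, 520, 541, 690, 694, 745, 757 → median = 541
|x − 541|: 33, 21, 216, 0, 153, 24, 60, 149, 204
Sorted deviations: 0, 21, 24, 33, 60, 149, 153, 204, 216 → MAD = 60

60 ms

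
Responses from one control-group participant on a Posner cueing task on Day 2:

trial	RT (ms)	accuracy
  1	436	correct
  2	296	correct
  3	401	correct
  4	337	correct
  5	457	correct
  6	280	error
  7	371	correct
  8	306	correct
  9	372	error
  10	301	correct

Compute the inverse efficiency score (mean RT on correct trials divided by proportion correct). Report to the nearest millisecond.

454 ms

Correct trials (n=8): 436, 296, 401, 337, 457, 371, 306, 301
Mean correct RT = 2905/8 = 363.1250 ms
Proportion correct = 8/10
IES = 363.1250 / (8/10) = 453.906 ms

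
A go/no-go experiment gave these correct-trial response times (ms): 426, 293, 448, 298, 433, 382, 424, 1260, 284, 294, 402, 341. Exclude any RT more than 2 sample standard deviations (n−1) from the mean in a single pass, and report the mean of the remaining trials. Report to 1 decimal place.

n = 12, ΣRT = 5285, M = 440.417
Σ(x−M)² = 774996.92; s = √(774996.92/11) = 265.432
Cutoffs: 440.417 ± 2·265.432 → [-90.4, 971.3]
Outside: 1260 → excluded.
Retained (n=11): Σ = 4025, mean = 4025/11 = 365.909

365.9 ms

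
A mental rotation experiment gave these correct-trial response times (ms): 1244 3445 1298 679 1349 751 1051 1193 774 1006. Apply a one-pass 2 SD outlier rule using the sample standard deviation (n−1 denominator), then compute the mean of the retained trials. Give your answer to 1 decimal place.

1038.3 ms

n = 10, ΣRT = 12790, M = 1279.000
Σ(x−M)² = 5725760.00; s = √(5725760.00/9) = 797.619
Cutoffs: 1279.000 ± 2·797.619 → [-316.2, 2874.2]
Outside: 3445 → excluded.
Retained (n=9): Σ = 9345, mean = 9345/9 = 1038.333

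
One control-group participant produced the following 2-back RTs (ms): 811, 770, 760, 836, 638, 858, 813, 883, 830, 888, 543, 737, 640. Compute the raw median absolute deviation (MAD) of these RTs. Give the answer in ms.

51 ms

Sorted: 543, 638, 640, 737, 760, 770, 811, 813, 830, 836, 858, 883, 888 → median = 811
|x − 811|: 0, 41, 51, 25, 173, 47, 2, 72, 19, 77, 268, 74, 171
Sorted deviations: 0, 2, 19, 25, 41, 47, 51, 72, 74, 77, 171, 173, 268 → MAD = 51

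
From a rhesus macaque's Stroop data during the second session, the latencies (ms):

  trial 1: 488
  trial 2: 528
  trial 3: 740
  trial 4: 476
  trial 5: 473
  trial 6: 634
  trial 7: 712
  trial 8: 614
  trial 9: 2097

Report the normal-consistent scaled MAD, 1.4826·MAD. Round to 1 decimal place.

Sorted: 473, 476, 488, 528, 614, 634, 712, 740, 2097 → median = 614
|x − 614| sorted: 0, 20, 86, 98, 126, 126, 138, 141, 1483 → MAD = 126
Robust SD ≈ 1.4826 × 126 = 186.808

186.8 ms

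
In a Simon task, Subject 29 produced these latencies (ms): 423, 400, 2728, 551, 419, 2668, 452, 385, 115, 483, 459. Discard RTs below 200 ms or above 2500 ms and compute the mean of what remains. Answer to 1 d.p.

Excluded: 115, 2668, 2728
Retained (n=8): Σ = 3572
Mean = 3572/8 = 446.5000

446.5 ms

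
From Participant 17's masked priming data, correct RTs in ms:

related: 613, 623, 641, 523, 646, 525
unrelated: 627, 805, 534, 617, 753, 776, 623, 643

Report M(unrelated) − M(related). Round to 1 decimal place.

M(related) = 3571/6 = 595.167
M(unrelated) = 5378/8 = 672.250
Difference = 672.250 − 595.167 = 77.083 ms

77.1 ms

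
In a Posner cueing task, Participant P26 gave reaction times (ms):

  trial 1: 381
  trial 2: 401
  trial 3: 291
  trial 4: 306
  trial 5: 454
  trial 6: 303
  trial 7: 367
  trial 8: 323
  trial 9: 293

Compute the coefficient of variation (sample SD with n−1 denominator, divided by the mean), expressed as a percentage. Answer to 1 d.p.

16.5%

n = 9, Σ = 3119, M = 346.5556
Σ(x−M)² = 26164.222; s = √(26164.222/8) = 57.1885
CV = 57.1885 / 346.5556 = 0.16502 = 16.502%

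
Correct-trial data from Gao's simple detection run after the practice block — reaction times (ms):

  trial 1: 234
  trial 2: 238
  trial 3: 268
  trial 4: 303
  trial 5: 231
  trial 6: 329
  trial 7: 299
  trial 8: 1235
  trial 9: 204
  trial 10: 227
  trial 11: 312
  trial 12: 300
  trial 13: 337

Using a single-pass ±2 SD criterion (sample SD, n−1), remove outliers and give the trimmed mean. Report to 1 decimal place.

n = 13, ΣRT = 4517, M = 347.462
Σ(x−M)² = 875835.23; s = √(875835.23/12) = 270.160
Cutoffs: 347.462 ± 2·270.160 → [-192.9, 887.8]
Outside: 1235 → excluded.
Retained (n=12): Σ = 3282, mean = 3282/12 = 273.500

273.5 ms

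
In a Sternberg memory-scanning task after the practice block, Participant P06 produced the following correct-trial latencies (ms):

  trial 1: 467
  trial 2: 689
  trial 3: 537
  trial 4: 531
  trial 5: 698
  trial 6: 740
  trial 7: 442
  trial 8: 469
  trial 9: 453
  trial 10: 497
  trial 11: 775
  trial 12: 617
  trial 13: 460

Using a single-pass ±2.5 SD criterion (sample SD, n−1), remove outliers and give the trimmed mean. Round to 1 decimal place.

n = 13, ΣRT = 7375, M = 567.308
Σ(x−M)² = 174506.77; s = √(174506.77/12) = 120.591
Cutoffs: 567.308 ± 2.5·120.591 → [265.8, 868.8]
No RTs fall outside the cutoffs; all 13 retained. Mean = 7375/13 = 567.308

567.3 ms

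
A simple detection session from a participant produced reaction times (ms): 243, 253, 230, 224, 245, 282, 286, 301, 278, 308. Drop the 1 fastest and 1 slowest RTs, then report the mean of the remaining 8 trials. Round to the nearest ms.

265 ms

Sorted: 224, 230, 243, 245, 253, 278, 282, 286, 301, 308
Drop lowest 1 (224) and highest 1 (308)
Remaining (n=8): Σ = 2118, mean = 2118/8 = 264.750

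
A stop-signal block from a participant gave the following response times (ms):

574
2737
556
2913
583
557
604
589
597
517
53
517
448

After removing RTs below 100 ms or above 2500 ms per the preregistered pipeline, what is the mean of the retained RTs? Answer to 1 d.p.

554.2 ms

Excluded: 53, 2737, 2913
Retained (n=10): Σ = 5542
Mean = 5542/10 = 554.2000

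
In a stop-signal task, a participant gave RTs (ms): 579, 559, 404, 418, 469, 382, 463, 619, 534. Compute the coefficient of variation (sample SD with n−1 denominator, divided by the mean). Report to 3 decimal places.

n = 9, Σ = 4427, M = 491.8889
Σ(x−M)² = 56640.889; s = √(56640.889/8) = 84.1434
CV = 84.1434 / 491.8889 = 0.17106

0.171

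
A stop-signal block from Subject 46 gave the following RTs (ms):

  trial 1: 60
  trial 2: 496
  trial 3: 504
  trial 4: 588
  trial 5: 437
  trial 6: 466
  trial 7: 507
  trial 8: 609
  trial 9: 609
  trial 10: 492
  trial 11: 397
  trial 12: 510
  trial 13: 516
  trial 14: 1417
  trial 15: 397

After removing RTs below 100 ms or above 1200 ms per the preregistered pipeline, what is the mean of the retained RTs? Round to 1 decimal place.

502.2 ms

Excluded: 60, 1417
Retained (n=13): Σ = 6528
Mean = 6528/13 = 502.1538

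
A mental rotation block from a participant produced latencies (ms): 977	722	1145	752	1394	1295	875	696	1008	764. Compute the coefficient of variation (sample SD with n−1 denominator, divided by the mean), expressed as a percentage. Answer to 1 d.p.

25.7%

n = 10, Σ = 9628, M = 962.8000
Σ(x−M)² = 552565.600; s = √(552565.600/9) = 247.7825
CV = 247.7825 / 962.8000 = 0.25736 = 25.736%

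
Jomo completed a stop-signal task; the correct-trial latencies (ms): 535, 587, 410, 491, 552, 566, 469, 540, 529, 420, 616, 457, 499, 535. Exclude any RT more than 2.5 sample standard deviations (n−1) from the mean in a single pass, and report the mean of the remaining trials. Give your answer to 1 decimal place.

514.7 ms

n = 14, ΣRT = 7206, M = 514.714
Σ(x−M)² = 47336.86; s = √(47336.86/13) = 60.343
Cutoffs: 514.714 ± 2.5·60.343 → [363.9, 665.6]
No RTs fall outside the cutoffs; all 14 retained. Mean = 7206/14 = 514.714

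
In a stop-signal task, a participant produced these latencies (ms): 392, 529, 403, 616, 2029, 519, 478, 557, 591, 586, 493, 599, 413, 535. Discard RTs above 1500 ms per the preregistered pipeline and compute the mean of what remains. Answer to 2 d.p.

516.23 ms

Excluded: 2029
Retained (n=13): Σ = 6711
Mean = 6711/13 = 516.2308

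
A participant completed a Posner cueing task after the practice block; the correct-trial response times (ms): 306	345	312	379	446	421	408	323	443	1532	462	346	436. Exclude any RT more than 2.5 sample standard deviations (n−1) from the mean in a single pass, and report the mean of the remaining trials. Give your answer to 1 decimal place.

n = 13, ΣRT = 6159, M = 473.769
Σ(x−M)² = 1249180.31; s = √(1249180.31/12) = 322.643
Cutoffs: 473.769 ± 2.5·322.643 → [-332.8, 1280.4]
Outside: 1532 → excluded.
Retained (n=12): Σ = 4627, mean = 4627/12 = 385.583

385.6 ms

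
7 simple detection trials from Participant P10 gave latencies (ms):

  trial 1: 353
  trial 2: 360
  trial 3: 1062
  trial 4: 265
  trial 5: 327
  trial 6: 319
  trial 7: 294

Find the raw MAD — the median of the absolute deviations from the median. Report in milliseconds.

33 ms

Sorted: 265, 294, 319, 327, 353, 360, 1062 → median = 327
|x − 327|: 26, 33, 735, 62, 0, 8, 33
Sorted deviations: 0, 8, 26, 33, 33, 62, 735 → MAD = 33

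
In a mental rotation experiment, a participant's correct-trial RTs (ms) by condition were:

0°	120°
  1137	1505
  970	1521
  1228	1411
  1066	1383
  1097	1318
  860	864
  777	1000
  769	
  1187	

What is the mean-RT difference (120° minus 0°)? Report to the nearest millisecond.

M(0°) = 9091/9 = 1010.111
M(120°) = 9002/7 = 1286.000
Difference = 1286.000 − 1010.111 = 275.889 ms

276 ms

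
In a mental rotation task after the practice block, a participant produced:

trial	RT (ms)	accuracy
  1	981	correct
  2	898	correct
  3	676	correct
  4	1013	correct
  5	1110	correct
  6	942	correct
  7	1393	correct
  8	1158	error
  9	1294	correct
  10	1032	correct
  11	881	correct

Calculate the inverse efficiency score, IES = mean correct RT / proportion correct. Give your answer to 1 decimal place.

1124.2 ms

Correct trials (n=10): 981, 898, 676, 1013, 1110, 942, 1393, 1294, 1032, 881
Mean correct RT = 10220/10 = 1022.0000 ms
Proportion correct = 10/11
IES = 1022.0000 / (10/11) = 1124.200 ms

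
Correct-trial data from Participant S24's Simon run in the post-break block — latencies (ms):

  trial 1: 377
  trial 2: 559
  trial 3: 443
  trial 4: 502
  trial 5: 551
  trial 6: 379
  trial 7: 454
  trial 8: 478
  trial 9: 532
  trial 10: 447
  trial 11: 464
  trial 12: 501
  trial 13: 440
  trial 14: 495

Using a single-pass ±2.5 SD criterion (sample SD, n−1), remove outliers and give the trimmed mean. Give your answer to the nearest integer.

473 ms

n = 14, ΣRT = 6622, M = 473.000
Σ(x−M)² = 40254.00; s = √(40254.00/13) = 55.646
Cutoffs: 473.000 ± 2.5·55.646 → [333.9, 612.1]
No RTs fall outside the cutoffs; all 14 retained. Mean = 6622/14 = 473.000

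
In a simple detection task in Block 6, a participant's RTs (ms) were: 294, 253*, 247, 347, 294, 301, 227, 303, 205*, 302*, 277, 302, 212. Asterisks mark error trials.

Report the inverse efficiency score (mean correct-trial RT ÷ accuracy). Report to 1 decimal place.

364.5 ms

Correct trials (n=10): 294, 247, 347, 294, 301, 227, 303, 277, 302, 212
Mean correct RT = 2804/10 = 280.4000 ms
Proportion correct = 10/13
IES = 280.4000 / (10/13) = 364.520 ms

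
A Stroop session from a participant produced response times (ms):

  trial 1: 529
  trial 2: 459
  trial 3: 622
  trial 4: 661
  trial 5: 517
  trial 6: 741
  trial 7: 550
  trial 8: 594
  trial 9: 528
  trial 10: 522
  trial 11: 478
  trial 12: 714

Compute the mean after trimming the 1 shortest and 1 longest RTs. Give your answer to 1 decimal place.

571.5 ms

Sorted: 459, 478, 517, 522, 528, 529, 550, 594, 622, 661, 714, 741
Drop lowest 1 (459) and highest 1 (741)
Remaining (n=10): Σ = 5715, mean = 5715/10 = 571.500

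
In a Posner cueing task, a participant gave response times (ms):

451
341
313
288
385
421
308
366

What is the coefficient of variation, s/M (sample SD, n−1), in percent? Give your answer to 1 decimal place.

16.0%

n = 8, Σ = 2873, M = 359.1250
Σ(x−M)² = 23114.875; s = √(23114.875/7) = 57.4641
CV = 57.4641 / 359.1250 = 0.16001 = 16.001%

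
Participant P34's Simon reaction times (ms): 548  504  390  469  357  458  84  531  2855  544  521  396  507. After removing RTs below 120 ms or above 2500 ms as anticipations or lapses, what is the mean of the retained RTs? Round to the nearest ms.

Excluded: 84, 2855
Retained (n=11): Σ = 5225
Mean = 5225/11 = 475.0000

475 ms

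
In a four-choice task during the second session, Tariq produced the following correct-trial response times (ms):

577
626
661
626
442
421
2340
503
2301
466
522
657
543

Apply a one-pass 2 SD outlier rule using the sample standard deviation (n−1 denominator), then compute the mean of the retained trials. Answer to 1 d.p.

n = 13, ΣRT = 10685, M = 821.923
Σ(x−M)² = 5383306.92; s = √(5383306.92/12) = 669.783
Cutoffs: 821.923 ± 2·669.783 → [-517.6, 2161.5]
Outside: 2301, 2340 → excluded.
Retained (n=11): Σ = 6044, mean = 6044/11 = 549.455

549.5 ms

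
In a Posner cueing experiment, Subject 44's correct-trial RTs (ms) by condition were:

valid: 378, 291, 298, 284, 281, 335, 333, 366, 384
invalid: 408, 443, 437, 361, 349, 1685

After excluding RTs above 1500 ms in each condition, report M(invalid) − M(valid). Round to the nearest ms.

72 ms

invalid: exclude 1685
M(valid) = 2950/9 = 327.778
M(invalid) = 1998/5 = 399.600
Difference = 399.600 − 327.778 = 71.822 ms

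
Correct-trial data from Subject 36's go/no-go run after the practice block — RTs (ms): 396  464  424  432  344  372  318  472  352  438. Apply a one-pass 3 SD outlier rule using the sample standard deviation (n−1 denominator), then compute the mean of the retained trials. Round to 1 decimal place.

401.2 ms

n = 10, ΣRT = 4012, M = 401.200
Σ(x−M)² = 25273.60; s = √(25273.60/9) = 52.992
Cutoffs: 401.200 ± 3·52.992 → [242.2, 560.2]
No RTs fall outside the cutoffs; all 10 retained. Mean = 4012/10 = 401.200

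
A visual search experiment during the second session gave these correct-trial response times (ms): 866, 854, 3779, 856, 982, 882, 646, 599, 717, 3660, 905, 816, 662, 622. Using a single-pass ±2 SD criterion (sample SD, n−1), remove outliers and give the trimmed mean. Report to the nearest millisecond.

n = 14, ΣRT = 16846, M = 1203.286
Σ(x−M)² = 14960360.86; s = √(14960360.86/13) = 1072.752
Cutoffs: 1203.286 ± 2·1072.752 → [-942.2, 3348.8]
Outside: 3660, 3779 → excluded.
Retained (n=12): Σ = 9407, mean = 9407/12 = 783.917

784 ms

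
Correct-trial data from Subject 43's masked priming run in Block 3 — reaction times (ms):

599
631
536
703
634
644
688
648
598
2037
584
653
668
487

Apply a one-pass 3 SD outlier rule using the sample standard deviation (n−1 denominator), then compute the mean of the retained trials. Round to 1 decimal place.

621.0 ms

n = 14, ΣRT = 10110, M = 722.143
Σ(x−M)² = 1905373.71; s = √(1905373.71/13) = 382.841
Cutoffs: 722.143 ± 3·382.841 → [-426.4, 1870.7]
Outside: 2037 → excluded.
Retained (n=13): Σ = 8073, mean = 8073/13 = 621.000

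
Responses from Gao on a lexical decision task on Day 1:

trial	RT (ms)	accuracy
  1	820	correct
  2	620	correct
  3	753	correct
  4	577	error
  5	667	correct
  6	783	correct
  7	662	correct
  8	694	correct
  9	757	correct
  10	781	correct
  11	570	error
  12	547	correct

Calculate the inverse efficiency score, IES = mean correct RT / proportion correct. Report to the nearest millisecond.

850 ms

Correct trials (n=10): 820, 620, 753, 667, 783, 662, 694, 757, 781, 547
Mean correct RT = 7084/10 = 708.4000 ms
Proportion correct = 10/12
IES = 708.4000 / (10/12) = 850.080 ms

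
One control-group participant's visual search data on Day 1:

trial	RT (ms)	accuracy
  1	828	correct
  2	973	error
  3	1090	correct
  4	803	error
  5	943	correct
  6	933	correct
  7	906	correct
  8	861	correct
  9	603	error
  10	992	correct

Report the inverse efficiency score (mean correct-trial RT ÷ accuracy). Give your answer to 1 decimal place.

Correct trials (n=7): 828, 1090, 943, 933, 906, 861, 992
Mean correct RT = 6553/7 = 936.1429 ms
Proportion correct = 7/10
IES = 936.1429 / (7/10) = 1337.347 ms

1337.3 ms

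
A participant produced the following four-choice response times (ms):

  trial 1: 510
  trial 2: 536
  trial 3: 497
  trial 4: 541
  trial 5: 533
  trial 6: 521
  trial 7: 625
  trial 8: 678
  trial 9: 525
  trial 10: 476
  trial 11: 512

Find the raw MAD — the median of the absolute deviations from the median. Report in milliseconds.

Sorted: 476, 497, 510, 512, 521, 525, 533, 536, 541, 625, 678 → median = 525
|x − 525|: 15, 11, 28, 16, 8, 4, 100, 153, 0, 49, 13
Sorted deviations: 0, 4, 8, 11, 13, 15, 16, 28, 49, 100, 153 → MAD = 15

15 ms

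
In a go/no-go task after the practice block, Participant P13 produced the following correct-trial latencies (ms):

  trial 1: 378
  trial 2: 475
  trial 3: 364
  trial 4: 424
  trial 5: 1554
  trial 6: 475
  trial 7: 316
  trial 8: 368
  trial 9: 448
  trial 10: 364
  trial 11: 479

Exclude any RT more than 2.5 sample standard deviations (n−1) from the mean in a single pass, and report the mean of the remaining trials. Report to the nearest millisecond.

409 ms

n = 11, ΣRT = 5645, M = 513.182
Σ(x−M)² = 1222331.64; s = √(1222331.64/10) = 349.619
Cutoffs: 513.182 ± 2.5·349.619 → [-360.9, 1387.2]
Outside: 1554 → excluded.
Retained (n=10): Σ = 4091, mean = 4091/10 = 409.100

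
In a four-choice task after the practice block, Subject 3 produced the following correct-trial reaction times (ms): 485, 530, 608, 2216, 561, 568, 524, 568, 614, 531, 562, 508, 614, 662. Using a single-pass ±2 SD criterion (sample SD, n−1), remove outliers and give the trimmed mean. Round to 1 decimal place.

n = 14, ΣRT = 9551, M = 682.214
Σ(x−M)² = 2563266.36; s = √(2563266.36/13) = 444.043
Cutoffs: 682.214 ± 2·444.043 → [-205.9, 1570.3]
Outside: 2216 → excluded.
Retained (n=13): Σ = 7335, mean = 7335/13 = 564.231

564.2 ms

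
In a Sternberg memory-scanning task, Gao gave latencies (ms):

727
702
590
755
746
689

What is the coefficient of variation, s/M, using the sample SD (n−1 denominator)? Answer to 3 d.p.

0.086

n = 6, Σ = 4209, M = 701.5000
Σ(x−M)² = 18081.500; s = √(18081.500/5) = 60.1357
CV = 60.1357 / 701.5000 = 0.08572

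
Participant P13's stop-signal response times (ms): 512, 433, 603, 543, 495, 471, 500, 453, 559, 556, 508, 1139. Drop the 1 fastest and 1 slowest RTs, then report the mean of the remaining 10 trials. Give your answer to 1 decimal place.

Sorted: 433, 453, 471, 495, 500, 508, 512, 543, 556, 559, 603, 1139
Drop lowest 1 (433) and highest 1 (1139)
Remaining (n=10): Σ = 5200, mean = 5200/10 = 520.000

520.0 ms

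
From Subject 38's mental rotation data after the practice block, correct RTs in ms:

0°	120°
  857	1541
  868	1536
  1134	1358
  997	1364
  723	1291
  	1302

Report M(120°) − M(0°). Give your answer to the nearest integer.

M(0°) = 4579/5 = 915.800
M(120°) = 8392/6 = 1398.667
Difference = 1398.667 − 915.800 = 482.867 ms

483 ms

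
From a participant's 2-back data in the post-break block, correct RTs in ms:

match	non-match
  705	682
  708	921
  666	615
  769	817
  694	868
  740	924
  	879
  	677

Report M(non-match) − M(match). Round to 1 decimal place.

84.2 ms

M(match) = 4282/6 = 713.667
M(non-match) = 6383/8 = 797.875
Difference = 797.875 − 713.667 = 84.208 ms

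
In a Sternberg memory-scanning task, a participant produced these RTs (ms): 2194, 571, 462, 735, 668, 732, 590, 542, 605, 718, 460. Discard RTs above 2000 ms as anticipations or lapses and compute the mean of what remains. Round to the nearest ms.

Excluded: 2194
Retained (n=10): Σ = 6083
Mean = 6083/10 = 608.3000

608 ms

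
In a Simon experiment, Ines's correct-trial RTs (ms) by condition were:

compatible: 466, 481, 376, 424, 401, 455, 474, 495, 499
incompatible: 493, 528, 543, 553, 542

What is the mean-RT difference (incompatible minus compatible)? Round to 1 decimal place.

79.5 ms

M(compatible) = 4071/9 = 452.333
M(incompatible) = 2659/5 = 531.800
Difference = 531.800 − 452.333 = 79.467 ms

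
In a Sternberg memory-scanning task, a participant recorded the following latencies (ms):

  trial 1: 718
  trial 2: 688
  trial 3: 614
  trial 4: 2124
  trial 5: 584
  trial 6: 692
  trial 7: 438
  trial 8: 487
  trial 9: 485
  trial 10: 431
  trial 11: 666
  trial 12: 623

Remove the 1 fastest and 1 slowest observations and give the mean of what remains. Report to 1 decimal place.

Sorted: 431, 438, 485, 487, 584, 614, 623, 666, 688, 692, 718, 2124
Drop lowest 1 (431) and highest 1 (2124)
Remaining (n=10): Σ = 5995, mean = 5995/10 = 599.500

599.5 ms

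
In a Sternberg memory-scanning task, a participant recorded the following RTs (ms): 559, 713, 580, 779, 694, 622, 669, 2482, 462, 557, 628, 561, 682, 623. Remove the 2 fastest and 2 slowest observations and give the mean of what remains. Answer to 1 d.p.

Sorted: 462, 557, 559, 561, 580, 622, 623, 628, 669, 682, 694, 713, 779, 2482
Drop lowest 2 (462, 557) and highest 2 (779, 2482)
Remaining (n=10): Σ = 6331, mean = 6331/10 = 633.100

633.1 ms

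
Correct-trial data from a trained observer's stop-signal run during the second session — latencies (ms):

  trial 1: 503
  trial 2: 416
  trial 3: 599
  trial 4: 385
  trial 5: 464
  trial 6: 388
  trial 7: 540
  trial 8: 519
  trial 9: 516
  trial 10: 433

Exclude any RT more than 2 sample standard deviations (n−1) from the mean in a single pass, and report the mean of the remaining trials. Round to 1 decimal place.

476.3 ms

n = 10, ΣRT = 4763, M = 476.300
Σ(x−M)² = 45020.10; s = √(45020.10/9) = 70.726
Cutoffs: 476.300 ± 2·70.726 → [334.8, 617.8]
No RTs fall outside the cutoffs; all 10 retained. Mean = 4763/10 = 476.300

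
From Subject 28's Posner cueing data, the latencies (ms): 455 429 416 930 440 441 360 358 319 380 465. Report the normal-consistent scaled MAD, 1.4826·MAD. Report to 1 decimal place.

53.4 ms

Sorted: 319, 358, 360, 380, 416, 429, 440, 441, 455, 465, 930 → median = 429
|x − 429| sorted: 0, 11, 12, 13, 26, 36, 49, 69, 71, 110, 501 → MAD = 36
Robust SD ≈ 1.4826 × 36 = 53.374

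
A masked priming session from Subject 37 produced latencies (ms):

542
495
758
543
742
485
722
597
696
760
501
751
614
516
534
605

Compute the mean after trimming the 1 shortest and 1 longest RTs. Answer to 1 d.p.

615.4 ms

Sorted: 485, 495, 501, 516, 534, 542, 543, 597, 605, 614, 696, 722, 742, 751, 758, 760
Drop lowest 1 (485) and highest 1 (760)
Remaining (n=14): Σ = 8616, mean = 8616/14 = 615.429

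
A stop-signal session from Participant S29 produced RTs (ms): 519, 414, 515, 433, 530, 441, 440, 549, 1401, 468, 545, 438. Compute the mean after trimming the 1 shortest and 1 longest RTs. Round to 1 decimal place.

487.8 ms

Sorted: 414, 433, 438, 440, 441, 468, 515, 519, 530, 545, 549, 1401
Drop lowest 1 (414) and highest 1 (1401)
Remaining (n=10): Σ = 4878, mean = 4878/10 = 487.800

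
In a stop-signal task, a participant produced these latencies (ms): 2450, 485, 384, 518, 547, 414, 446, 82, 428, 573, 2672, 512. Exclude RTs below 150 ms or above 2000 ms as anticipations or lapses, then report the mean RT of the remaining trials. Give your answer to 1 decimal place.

Excluded: 82, 2450, 2672
Retained (n=9): Σ = 4307
Mean = 4307/9 = 478.5556

478.6 ms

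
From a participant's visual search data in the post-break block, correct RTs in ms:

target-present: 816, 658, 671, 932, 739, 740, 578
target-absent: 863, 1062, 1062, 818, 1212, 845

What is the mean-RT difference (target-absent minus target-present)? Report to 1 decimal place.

243.6 ms

M(target-present) = 5134/7 = 733.429
M(target-absent) = 5862/6 = 977.000
Difference = 977.000 − 733.429 = 243.571 ms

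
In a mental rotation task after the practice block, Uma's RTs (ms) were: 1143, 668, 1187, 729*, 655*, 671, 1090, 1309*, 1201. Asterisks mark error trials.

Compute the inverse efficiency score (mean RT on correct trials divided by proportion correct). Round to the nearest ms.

1490 ms

Correct trials (n=6): 1143, 668, 1187, 671, 1090, 1201
Mean correct RT = 5960/6 = 993.3333 ms
Proportion correct = 6/9
IES = 993.3333 / (6/9) = 1490.000 ms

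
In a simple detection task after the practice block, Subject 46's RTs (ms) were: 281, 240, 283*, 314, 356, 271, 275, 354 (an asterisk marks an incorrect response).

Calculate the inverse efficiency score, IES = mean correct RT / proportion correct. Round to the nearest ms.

Correct trials (n=7): 281, 240, 314, 356, 271, 275, 354
Mean correct RT = 2091/7 = 298.7143 ms
Proportion correct = 7/8
IES = 298.7143 / (7/8) = 341.388 ms

341 ms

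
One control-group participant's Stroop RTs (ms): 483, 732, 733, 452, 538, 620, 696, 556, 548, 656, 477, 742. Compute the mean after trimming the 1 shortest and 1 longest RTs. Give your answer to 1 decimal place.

603.9 ms

Sorted: 452, 477, 483, 538, 548, 556, 620, 656, 696, 732, 733, 742
Drop lowest 1 (452) and highest 1 (742)
Remaining (n=10): Σ = 6039, mean = 6039/10 = 603.900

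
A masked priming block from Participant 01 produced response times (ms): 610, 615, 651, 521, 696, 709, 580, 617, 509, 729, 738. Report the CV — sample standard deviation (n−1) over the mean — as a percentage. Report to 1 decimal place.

n = 11, Σ = 6975, M = 634.0909
Σ(x−M)² = 62134.909; s = √(62134.909/10) = 78.8257
CV = 78.8257 / 634.0909 = 0.12431 = 12.431%

12.4%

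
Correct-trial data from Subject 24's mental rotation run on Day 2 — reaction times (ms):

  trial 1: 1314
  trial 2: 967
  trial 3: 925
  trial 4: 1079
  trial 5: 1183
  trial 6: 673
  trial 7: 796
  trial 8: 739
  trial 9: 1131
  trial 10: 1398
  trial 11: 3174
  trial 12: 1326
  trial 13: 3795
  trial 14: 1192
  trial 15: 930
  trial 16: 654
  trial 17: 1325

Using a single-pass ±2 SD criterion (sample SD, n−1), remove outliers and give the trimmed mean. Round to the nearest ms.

1042 ms

n = 17, ΣRT = 22601, M = 1329.471
Σ(x−M)² = 11603588.24; s = √(11603588.24/16) = 851.601
Cutoffs: 1329.471 ± 2·851.601 → [-373.7, 3032.7]
Outside: 3174, 3795 → excluded.
Retained (n=15): Σ = 15632, mean = 15632/15 = 1042.133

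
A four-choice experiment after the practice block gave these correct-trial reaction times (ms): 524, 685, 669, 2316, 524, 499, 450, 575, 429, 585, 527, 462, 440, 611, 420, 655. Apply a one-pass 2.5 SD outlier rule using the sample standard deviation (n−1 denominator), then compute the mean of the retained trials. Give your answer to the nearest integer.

n = 16, ΣRT = 10371, M = 648.188
Σ(x−M)² = 3079352.44; s = √(3079352.44/15) = 453.090
Cutoffs: 648.188 ± 2.5·453.090 → [-484.5, 1780.9]
Outside: 2316 → excluded.
Retained (n=15): Σ = 8055, mean = 8055/15 = 537.000

537 ms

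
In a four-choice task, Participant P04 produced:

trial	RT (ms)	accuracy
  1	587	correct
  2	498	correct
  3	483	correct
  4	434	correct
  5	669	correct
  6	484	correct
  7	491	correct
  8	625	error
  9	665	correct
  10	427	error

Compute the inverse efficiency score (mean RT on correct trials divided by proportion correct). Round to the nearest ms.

674 ms

Correct trials (n=8): 587, 498, 483, 434, 669, 484, 491, 665
Mean correct RT = 4311/8 = 538.8750 ms
Proportion correct = 8/10
IES = 538.8750 / (8/10) = 673.594 ms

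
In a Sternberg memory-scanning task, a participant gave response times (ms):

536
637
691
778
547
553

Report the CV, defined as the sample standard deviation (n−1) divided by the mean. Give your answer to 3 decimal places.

n = 6, Σ = 3742, M = 623.6667
Σ(x−M)² = 47087.333; s = √(47087.333/5) = 97.0436
CV = 97.0436 / 623.6667 = 0.15560

0.156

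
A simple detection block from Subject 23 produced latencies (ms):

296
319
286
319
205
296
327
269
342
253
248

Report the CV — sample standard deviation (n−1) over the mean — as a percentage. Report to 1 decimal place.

14.2%

n = 11, Σ = 3160, M = 287.2727
Σ(x−M)² = 16560.182; s = √(16560.182/10) = 40.6942
CV = 40.6942 / 287.2727 = 0.14166 = 14.166%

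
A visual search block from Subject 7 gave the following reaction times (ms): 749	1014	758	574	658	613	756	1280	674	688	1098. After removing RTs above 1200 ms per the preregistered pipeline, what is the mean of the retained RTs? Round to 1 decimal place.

758.2 ms

Excluded: 1280
Retained (n=10): Σ = 7582
Mean = 7582/10 = 758.2000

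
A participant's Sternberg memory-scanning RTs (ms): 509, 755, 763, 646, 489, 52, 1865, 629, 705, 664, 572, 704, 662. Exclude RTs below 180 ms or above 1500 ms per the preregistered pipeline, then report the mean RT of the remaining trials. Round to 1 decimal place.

Excluded: 52, 1865
Retained (n=11): Σ = 7098
Mean = 7098/11 = 645.2727

645.3 ms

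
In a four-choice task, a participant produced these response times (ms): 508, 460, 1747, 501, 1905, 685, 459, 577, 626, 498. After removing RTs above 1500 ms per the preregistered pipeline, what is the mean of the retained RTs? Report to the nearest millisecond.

539 ms

Excluded: 1747, 1905
Retained (n=8): Σ = 4314
Mean = 4314/8 = 539.2500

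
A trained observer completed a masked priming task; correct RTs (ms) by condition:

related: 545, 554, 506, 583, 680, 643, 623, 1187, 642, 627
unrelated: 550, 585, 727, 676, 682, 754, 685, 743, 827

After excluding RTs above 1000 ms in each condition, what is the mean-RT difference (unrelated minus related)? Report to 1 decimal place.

related: exclude 1187
M(related) = 5403/9 = 600.333
M(unrelated) = 6229/9 = 692.111
Difference = 692.111 − 600.333 = 91.778 ms

91.8 ms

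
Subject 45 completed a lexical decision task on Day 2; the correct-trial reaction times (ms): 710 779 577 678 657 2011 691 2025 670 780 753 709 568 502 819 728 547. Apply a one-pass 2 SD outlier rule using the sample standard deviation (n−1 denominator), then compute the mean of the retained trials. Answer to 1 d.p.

n = 17, ΣRT = 14204, M = 835.529
Σ(x−M)² = 3291142.24; s = √(3291142.24/16) = 453.538
Cutoffs: 835.529 ± 2·453.538 → [-71.5, 1742.6]
Outside: 2011, 2025 → excluded.
Retained (n=15): Σ = 10168, mean = 10168/15 = 677.867

677.9 ms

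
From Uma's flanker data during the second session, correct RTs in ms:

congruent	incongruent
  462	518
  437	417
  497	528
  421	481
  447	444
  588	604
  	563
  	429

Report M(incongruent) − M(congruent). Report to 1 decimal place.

22.7 ms

M(congruent) = 2852/6 = 475.333
M(incongruent) = 3984/8 = 498.000
Difference = 498.000 − 475.333 = 22.667 ms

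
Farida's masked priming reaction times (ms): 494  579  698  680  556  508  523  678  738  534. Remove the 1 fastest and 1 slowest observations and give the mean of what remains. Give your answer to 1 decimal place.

Sorted: 494, 508, 523, 534, 556, 579, 678, 680, 698, 738
Drop lowest 1 (494) and highest 1 (738)
Remaining (n=8): Σ = 4756, mean = 4756/8 = 594.500

594.5 ms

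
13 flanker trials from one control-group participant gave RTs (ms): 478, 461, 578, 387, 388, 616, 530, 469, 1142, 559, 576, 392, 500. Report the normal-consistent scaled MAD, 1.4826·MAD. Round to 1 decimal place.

112.7 ms

Sorted: 387, 388, 392, 461, 469, 478, 500, 530, 559, 576, 578, 616, 1142 → median = 500
|x − 500| sorted: 0, 22, 30, 31, 39, 59, 76, 78, 108, 112, 113, 116, 642 → MAD = 76
Robust SD ≈ 1.4826 × 76 = 112.678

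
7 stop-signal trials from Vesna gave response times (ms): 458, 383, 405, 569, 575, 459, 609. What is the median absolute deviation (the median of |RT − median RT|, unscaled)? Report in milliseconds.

Sorted: 383, 405, 458, 459, 569, 575, 609 → median = 459
|x − 459|: 1, 76, 54, 110, 116, 0, 150
Sorted deviations: 0, 1, 54, 76, 110, 116, 150 → MAD = 76

76 ms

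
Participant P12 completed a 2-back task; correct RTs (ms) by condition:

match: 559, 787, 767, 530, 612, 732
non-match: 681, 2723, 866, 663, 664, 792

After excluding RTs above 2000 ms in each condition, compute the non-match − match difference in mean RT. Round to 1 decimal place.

non-match: exclude 2723
M(match) = 3987/6 = 664.500
M(non-match) = 3666/5 = 733.200
Difference = 733.200 − 664.500 = 68.700 ms

68.7 ms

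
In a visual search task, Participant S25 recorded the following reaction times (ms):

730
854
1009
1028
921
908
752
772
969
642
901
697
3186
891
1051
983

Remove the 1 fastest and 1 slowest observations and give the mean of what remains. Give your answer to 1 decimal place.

890.4 ms

Sorted: 642, 697, 730, 752, 772, 854, 891, 901, 908, 921, 969, 983, 1009, 1028, 1051, 3186
Drop lowest 1 (642) and highest 1 (3186)
Remaining (n=14): Σ = 12466, mean = 12466/14 = 890.429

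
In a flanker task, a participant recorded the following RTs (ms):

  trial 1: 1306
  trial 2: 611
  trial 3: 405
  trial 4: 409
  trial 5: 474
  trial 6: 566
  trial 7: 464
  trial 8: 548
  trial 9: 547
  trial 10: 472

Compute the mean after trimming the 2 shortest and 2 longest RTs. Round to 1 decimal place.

Sorted: 405, 409, 464, 472, 474, 547, 548, 566, 611, 1306
Drop lowest 2 (405, 409) and highest 2 (611, 1306)
Remaining (n=6): Σ = 3071, mean = 3071/6 = 511.833

511.8 ms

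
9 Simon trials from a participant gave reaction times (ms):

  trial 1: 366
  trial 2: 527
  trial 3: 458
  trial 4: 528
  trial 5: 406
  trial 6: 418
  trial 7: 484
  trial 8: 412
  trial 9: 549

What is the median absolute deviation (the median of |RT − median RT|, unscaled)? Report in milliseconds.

52 ms

Sorted: 366, 406, 412, 418, 458, 484, 527, 528, 549 → median = 458
|x − 458|: 92, 69, 0, 70, 52, 40, 26, 46, 91
Sorted deviations: 0, 26, 40, 46, 52, 69, 70, 91, 92 → MAD = 52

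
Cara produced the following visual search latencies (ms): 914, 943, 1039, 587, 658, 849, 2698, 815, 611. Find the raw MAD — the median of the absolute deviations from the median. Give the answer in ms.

Sorted: 587, 611, 658, 815, 849, 914, 943, 1039, 2698 → median = 849
|x − 849|: 65, 94, 190, 262, 191, 0, 1849, 34, 238
Sorted deviations: 0, 34, 65, 94, 190, 191, 238, 262, 1849 → MAD = 190

190 ms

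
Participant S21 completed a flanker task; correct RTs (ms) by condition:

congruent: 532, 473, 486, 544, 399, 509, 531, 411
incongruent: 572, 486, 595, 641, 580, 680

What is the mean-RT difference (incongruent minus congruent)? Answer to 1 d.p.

106.7 ms

M(congruent) = 3885/8 = 485.625
M(incongruent) = 3554/6 = 592.333
Difference = 592.333 − 485.625 = 106.708 ms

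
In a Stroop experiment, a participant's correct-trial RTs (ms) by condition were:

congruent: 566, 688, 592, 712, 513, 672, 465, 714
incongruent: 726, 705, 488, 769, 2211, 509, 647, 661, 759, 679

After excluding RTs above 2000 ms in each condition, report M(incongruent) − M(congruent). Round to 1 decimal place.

45.1 ms

incongruent: exclude 2211
M(congruent) = 4922/8 = 615.250
M(incongruent) = 5943/9 = 660.333
Difference = 660.333 − 615.250 = 45.083 ms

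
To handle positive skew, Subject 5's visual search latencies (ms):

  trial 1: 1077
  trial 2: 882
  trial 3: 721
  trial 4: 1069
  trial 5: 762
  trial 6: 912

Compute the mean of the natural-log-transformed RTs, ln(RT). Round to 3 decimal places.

6.795

ln(RT): 6.9819, 6.7822, 6.5806, 6.9745, 6.6359, 6.8156
Σ ln(RT) = 40.7708
Mean = 40.7708/6 = 6.79514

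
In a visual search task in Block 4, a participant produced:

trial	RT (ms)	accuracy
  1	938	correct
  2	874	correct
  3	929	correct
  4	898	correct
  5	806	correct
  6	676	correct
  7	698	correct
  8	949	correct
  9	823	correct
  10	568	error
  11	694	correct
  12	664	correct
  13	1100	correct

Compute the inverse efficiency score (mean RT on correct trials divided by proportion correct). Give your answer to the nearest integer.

907 ms

Correct trials (n=12): 938, 874, 929, 898, 806, 676, 698, 949, 823, 694, 664, 1100
Mean correct RT = 10049/12 = 837.4167 ms
Proportion correct = 12/13
IES = 837.4167 / (12/13) = 907.201 ms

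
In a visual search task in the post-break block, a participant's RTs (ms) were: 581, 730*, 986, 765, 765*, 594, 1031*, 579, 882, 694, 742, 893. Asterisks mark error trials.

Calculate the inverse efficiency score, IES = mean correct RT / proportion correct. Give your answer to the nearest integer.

Correct trials (n=9): 581, 986, 765, 594, 579, 882, 694, 742, 893
Mean correct RT = 6716/9 = 746.2222 ms
Proportion correct = 9/12
IES = 746.2222 / (9/12) = 994.963 ms

995 ms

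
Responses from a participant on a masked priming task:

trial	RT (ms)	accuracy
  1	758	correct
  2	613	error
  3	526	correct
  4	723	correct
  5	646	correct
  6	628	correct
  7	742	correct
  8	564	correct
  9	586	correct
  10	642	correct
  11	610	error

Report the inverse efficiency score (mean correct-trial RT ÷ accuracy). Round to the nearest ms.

Correct trials (n=9): 758, 526, 723, 646, 628, 742, 564, 586, 642
Mean correct RT = 5815/9 = 646.1111 ms
Proportion correct = 9/11
IES = 646.1111 / (9/11) = 789.691 ms

790 ms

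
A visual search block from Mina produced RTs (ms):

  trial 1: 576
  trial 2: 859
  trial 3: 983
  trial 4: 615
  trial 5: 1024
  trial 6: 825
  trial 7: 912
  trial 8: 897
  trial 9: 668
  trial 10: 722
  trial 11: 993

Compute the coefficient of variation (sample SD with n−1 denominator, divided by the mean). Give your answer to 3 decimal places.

0.191

n = 11, Σ = 9074, M = 824.9091
Σ(x−M)² = 248056.909; s = √(248056.909/10) = 157.4982
CV = 157.4982 / 824.9091 = 0.19093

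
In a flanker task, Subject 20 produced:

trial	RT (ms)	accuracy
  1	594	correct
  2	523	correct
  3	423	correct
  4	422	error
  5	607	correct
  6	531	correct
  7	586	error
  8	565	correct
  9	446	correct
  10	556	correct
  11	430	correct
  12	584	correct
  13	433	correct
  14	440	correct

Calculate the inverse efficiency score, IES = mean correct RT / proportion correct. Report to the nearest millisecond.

Correct trials (n=12): 594, 523, 423, 607, 531, 565, 446, 556, 430, 584, 433, 440
Mean correct RT = 6132/12 = 511.0000 ms
Proportion correct = 12/14
IES = 511.0000 / (12/14) = 596.167 ms

596 ms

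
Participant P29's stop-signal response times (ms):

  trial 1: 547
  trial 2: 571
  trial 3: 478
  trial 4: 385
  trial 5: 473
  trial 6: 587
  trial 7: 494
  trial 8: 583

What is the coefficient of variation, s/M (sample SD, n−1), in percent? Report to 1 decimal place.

13.6%

n = 8, Σ = 4118, M = 514.7500
Σ(x−M)² = 34441.500; s = √(34441.500/7) = 70.1442
CV = 70.1442 / 514.7500 = 0.13627 = 13.627%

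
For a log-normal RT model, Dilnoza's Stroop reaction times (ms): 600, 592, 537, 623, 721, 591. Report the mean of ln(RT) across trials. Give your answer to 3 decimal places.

6.411

ln(RT): 6.3969, 6.3835, 6.2860, 6.4345, 6.5806, 6.3818
Σ ln(RT) = 38.4634
Mean = 38.4634/6 = 6.41057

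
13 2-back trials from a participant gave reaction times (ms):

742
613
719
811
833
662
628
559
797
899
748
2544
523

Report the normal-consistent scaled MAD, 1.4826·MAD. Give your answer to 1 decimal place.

Sorted: 523, 559, 613, 628, 662, 719, 742, 748, 797, 811, 833, 899, 2544 → median = 742
|x − 742| sorted: 0, 6, 23, 55, 69, 80, 91, 114, 129, 157, 183, 219, 1802 → MAD = 91
Robust SD ≈ 1.4826 × 91 = 134.917

134.9 ms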